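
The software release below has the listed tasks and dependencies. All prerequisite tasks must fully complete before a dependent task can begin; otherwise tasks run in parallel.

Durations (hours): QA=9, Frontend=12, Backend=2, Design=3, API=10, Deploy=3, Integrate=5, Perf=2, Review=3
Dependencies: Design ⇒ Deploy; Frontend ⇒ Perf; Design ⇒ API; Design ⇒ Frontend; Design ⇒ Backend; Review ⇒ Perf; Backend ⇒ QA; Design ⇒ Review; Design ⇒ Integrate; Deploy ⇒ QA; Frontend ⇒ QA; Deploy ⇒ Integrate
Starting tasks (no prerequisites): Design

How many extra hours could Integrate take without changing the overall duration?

The longest chain is Design→Frontend→QA = 3+12+9 = 24; overall finish 24 hours.
Longest path through Integrate: 11 hours (earliest finish 11, latest finish 24).
Slack of Integrate = 19 − 6 = 13 hours.

13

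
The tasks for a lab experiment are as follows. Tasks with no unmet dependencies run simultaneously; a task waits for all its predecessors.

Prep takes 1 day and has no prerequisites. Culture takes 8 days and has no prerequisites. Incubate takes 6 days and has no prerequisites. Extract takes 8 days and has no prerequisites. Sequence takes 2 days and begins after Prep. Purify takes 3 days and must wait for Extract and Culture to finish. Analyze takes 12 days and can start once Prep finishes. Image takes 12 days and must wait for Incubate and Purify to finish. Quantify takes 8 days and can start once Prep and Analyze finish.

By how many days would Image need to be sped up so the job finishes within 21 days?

2

Current finish: 23 days; target: 21.
Image is on every critical path, so each day cut from Image cuts the finish by one (this holds down to a finish of 21).
Need 23 − 21 = 2 days off Image → Image becomes 10 days, finish becomes 21.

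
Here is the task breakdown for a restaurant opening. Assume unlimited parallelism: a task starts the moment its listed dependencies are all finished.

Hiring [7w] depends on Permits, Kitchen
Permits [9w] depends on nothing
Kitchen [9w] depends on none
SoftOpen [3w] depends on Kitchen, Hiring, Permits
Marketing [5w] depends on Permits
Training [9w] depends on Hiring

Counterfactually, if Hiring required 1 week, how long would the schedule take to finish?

As given, the longest chain is Permits→Hiring→Training = 9+7+9 = 25, so the finish is 25 weeks.
Hiring is on the critical path; changing it to 1 makes that path 19 weeks.
That remains the longest chain; total 19 weeks.

19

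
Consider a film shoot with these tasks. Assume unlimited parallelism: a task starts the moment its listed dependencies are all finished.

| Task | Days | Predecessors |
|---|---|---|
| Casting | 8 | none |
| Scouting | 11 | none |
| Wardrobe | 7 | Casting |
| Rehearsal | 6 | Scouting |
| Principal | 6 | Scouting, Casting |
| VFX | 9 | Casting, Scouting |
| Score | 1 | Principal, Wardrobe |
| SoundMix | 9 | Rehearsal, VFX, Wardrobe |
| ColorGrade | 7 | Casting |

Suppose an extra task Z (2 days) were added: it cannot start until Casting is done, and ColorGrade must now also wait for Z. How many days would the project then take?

Originally the project takes 29 days.
With Z inserted, ColorGrade now waits for max(Casting, Z).
New critical path: Scouting→VFX→SoundMix = 11+9+9 = 29 ⇒ 29 days.

29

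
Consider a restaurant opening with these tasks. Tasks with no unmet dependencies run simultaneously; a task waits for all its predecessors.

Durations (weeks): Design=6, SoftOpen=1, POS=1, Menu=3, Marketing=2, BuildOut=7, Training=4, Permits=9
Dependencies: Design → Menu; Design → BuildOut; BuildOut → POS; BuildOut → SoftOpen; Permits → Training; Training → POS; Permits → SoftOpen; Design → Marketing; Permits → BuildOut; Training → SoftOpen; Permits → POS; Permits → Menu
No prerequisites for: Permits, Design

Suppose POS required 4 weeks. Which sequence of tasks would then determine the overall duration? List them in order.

As given, the longest chain is Permits→BuildOut→POS = 9+7+1 = 17, so the finish is 17 weeks.
POS is on the critical path; changing it to 4 makes that path 20 weeks.
The critical path is still Permits→BuildOut→POS; finish is now 20 weeks.

Permits, BuildOut, POS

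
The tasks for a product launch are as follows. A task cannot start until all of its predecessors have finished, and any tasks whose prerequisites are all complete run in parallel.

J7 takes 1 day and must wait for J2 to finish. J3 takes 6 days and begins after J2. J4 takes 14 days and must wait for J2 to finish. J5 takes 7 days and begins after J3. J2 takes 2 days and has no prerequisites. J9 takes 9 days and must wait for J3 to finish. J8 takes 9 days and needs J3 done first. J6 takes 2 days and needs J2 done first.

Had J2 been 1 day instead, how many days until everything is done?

16

Actual critical path: J2→J3→J8 = 2+6+9 = 17 ⇒ 17 days.
J2 lies on that path, so at 1 day the path becomes 16 days.
No other chain overtakes it, so the finish is 16 days.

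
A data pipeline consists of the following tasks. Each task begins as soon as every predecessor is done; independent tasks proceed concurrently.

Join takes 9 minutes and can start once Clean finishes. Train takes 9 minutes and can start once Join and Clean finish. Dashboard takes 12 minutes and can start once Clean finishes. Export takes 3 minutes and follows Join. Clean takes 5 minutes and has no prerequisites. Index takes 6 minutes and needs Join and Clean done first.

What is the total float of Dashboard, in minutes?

6

Critical path: Clean→Join→Train = 5+9+9 = 23, so the finish is 23 minutes.
Dashboard finishes as early as 17 and must finish by 23.
Slack of Dashboard = 11 − 5 = 6 minutes.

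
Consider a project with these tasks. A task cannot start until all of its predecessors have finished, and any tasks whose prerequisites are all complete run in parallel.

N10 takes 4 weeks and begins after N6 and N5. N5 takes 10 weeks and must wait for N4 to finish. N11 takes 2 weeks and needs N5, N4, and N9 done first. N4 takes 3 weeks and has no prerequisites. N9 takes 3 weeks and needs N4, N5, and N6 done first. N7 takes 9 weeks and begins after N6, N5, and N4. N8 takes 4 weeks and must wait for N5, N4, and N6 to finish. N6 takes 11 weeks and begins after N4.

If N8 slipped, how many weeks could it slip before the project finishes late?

5

Critical path: N4→N6→N7 = 3+11+9 = 23, so the finish is 23 weeks.
N8 finishes as early as 18 and must finish by 23.
So N8 can slip 23 − 18 = 5 weeks.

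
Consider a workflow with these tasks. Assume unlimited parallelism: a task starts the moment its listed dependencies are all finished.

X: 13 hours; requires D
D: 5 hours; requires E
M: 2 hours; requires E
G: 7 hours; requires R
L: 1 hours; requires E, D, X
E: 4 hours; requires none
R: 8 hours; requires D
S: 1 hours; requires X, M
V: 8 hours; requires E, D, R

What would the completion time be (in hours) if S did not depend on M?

Before: longest chain E→D→R→V = 4+5+8+8 = 25, finish 25.
Dropping M→S doesn't change S's earliest start (22); another predecessor still binds.
The longest chain is now E→D→R→V = 4+5+8+8 = 25, so the project takes 25 hours.

25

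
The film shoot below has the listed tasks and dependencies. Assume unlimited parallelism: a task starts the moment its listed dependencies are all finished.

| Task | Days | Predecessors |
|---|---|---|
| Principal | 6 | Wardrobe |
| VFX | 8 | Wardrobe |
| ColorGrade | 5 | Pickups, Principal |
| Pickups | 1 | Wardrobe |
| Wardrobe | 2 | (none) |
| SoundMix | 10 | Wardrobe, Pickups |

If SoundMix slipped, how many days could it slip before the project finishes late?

0

Critical path: Wardrobe→Principal→ColorGrade = 2+6+5 = 13, so the finish is 13 days.
Longest path through SoundMix: 13 days (earliest finish 13, latest finish 13).
So SoundMix can slip 13 − 13 = 0 days.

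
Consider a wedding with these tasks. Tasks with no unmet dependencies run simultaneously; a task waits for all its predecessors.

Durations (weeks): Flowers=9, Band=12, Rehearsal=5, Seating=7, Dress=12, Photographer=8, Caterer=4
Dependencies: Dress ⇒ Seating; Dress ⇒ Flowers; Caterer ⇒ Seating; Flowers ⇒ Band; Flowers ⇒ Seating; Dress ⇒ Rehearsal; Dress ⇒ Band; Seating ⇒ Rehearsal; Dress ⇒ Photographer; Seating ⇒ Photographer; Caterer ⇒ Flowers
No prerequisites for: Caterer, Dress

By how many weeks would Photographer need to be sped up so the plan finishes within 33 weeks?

Current finish: 36 weeks; target: 33.
Photographer is on every critical path, so each week cut from Photographer cuts the finish by one (this holds down to a finish of 33).
Need 36 − 33 = 3 weeks off Photographer → Photographer becomes 5 weeks, finish becomes 33.

3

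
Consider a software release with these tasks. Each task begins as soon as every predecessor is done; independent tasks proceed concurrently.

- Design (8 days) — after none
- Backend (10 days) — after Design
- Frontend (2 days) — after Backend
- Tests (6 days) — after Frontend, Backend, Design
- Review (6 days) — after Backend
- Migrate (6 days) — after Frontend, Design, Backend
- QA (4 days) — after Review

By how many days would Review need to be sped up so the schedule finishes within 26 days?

2

Current finish: 28 days; target: 26.
Review is on every critical path, so each day cut from Review cuts the finish by one (this holds down to a finish of 26).
Need 28 − 26 = 2 days off Review → Review becomes 4 days, finish becomes 26.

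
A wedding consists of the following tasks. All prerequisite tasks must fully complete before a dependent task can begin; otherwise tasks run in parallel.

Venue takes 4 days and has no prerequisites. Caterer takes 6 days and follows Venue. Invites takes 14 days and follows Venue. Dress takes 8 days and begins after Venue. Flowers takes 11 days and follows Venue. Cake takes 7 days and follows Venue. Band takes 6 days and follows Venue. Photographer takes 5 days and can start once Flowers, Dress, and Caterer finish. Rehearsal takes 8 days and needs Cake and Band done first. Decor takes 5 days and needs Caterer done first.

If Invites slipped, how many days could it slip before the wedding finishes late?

Critical path: Venue→Flowers→Photographer = 4+11+5 = 20, so the finish is 20 days.
Invites finishes as early as 18 and must finish by 20.
Float = 20 − 18 = 2.

2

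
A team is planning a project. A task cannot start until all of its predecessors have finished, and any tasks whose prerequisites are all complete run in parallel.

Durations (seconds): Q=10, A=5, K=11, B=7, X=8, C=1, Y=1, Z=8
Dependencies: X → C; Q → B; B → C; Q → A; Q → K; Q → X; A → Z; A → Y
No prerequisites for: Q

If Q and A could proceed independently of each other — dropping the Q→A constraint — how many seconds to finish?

With the dependency in place, Q→A→Z = 10+5+8 = 23 sets the finish at 23 seconds.
Without Q→A, A's earliest start moves from 10 to 0.
New critical path: Q→K = 10+11 = 21 ⇒ 21 seconds.

21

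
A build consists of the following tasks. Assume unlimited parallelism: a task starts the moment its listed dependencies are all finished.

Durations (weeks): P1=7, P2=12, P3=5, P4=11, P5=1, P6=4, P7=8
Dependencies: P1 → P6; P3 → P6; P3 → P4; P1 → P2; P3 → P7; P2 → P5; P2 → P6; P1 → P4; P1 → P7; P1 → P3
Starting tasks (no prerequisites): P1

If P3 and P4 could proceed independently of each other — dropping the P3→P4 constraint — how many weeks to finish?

Original critical path: P1→P2→P6 = 7+12+4 = 23 ⇒ 23 weeks.
Without P3→P4, P4's earliest start moves from 12 to 7.
New critical path: P1→P2→P6 = 7+12+4 = 23 ⇒ 23 weeks.

23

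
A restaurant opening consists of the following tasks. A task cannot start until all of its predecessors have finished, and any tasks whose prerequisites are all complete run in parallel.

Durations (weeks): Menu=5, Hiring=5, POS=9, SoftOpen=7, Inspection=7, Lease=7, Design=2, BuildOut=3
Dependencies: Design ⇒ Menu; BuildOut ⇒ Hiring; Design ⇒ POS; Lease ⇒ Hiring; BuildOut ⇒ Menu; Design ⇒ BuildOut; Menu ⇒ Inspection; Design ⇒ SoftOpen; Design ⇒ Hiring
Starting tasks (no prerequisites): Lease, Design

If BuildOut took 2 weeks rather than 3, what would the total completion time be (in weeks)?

16

The binding path is Design→BuildOut→Menu→Inspection = 2+3+5+7 = 17; finish at 17 weeks.
Since BuildOut is critical, the -1 change carries straight to that chain (now 16 weeks).
That remains the longest chain; total 16 weeks.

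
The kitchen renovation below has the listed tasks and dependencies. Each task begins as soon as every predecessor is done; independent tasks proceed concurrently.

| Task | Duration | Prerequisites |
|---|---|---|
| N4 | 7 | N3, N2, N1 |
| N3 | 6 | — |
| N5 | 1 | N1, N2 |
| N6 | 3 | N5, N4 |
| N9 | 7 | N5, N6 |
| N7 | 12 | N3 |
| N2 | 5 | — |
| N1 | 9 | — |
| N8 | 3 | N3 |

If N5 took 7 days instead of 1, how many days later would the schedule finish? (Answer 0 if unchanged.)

0

Critical path before the change: N1→N4→N6→N9 = 9+7+3+7 = 26 giving 26 days.
N5 is off the critical path — its longest chain is 20 days, giving 6 of slack.
That remains the longest chain; total 26 days.
Change in finish: 26 − 26 = +0 days.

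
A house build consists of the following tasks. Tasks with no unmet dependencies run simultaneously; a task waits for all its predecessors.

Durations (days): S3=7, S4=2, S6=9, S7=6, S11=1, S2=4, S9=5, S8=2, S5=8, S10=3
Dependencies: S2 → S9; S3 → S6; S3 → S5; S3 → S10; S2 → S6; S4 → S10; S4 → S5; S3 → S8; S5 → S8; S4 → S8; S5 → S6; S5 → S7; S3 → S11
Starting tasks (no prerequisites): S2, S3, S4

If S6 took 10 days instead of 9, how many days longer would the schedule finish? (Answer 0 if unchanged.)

1

Baseline: S3→S5→S6 = 7+8+9 = 24 → 24 days.
Since S6 is critical, the +1 change carries straight to that chain (now 25 days).
The critical path is still S3→S5→S6; finish is now 25 days.
Change in finish: 25 − 24 = +1 days.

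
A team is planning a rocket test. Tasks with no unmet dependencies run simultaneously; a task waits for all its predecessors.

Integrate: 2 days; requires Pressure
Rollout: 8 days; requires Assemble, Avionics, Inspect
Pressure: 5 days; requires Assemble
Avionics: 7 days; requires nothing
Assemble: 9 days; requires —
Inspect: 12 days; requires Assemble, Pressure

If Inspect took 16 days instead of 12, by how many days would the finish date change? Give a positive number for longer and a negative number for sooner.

Baseline: Assemble→Pressure→Inspect→Rollout = 9+5+12+8 = 34 → 34 days.
Since Inspect is critical, the +4 change carries straight to that chain (now 38 days).
The critical path is still Assemble→Pressure→Inspect→Rollout; finish is now 38 days.
Change in finish: 38 − 34 = +4 days.

4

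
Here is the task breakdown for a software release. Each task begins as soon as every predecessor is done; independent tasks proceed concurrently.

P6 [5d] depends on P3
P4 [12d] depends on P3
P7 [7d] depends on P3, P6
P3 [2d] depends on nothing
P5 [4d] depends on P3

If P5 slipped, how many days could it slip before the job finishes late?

8

P3→P4 = 2+12 = 14 sets the makespan at 14 days.
Longest path through P5: 6 days (earliest finish 6, latest finish 14).
Slack of P5 = 10 − 2 = 8 days.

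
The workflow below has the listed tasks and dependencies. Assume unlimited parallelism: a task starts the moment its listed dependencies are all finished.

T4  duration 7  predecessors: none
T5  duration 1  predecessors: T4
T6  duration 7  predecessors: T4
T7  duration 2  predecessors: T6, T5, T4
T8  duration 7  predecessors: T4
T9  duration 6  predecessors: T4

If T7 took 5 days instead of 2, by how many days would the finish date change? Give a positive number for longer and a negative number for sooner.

The binding path is T4→T6→T7 = 7+7+2 = 16; finish at 16 days.
Since T7 is critical, the +3 change carries straight to that chain (now 19 days).
The critical path is still T4→T6→T7; finish is now 19 days.
Change in finish: 19 − 16 = +3 days.

3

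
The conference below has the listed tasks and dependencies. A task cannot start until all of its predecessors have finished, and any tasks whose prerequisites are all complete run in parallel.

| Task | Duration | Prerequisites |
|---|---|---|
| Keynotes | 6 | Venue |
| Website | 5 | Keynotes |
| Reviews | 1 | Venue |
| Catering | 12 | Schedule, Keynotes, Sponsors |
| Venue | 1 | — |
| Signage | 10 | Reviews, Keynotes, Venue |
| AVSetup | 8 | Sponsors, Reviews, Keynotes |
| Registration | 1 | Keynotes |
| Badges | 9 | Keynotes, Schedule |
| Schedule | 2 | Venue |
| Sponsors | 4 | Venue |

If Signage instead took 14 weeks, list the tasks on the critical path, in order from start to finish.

Baseline: Venue→Keynotes→Catering = 1+6+12 = 19 → 19 weeks.
Signage has 2 weeks of float (longest path through it is 17).
The binding chain switches to Venue→Keynotes→Signage = 1+6+14 = 21; finish 21 weeks.

Venue, Keynotes, Signage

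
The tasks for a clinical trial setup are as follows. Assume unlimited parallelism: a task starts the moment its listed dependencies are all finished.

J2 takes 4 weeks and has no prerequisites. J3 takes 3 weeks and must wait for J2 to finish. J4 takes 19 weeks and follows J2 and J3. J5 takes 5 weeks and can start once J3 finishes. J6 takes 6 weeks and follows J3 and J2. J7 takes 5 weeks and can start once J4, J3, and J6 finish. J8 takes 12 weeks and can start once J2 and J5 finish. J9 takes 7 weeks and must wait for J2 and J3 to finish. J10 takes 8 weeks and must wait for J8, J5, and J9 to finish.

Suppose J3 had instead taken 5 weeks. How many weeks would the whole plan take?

Critical path before the change: J2→J3→J5→J8→J10 = 4+3+5+12+8 = 32 giving 32 weeks.
J3 lies on that path, so at 5 weeks the path becomes 34 weeks.
No other chain overtakes it, so the finish is 34 weeks.

34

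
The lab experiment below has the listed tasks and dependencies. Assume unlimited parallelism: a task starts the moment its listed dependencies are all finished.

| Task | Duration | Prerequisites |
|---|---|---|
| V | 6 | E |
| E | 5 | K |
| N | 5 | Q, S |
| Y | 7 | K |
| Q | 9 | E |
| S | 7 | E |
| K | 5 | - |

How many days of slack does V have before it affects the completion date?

8

Critical path: K→E→Q→N = 5+5+9+5 = 24, so the finish is 24 days.
The longest chain containing V totals 16 days.
Float = 24 − 16 = 8.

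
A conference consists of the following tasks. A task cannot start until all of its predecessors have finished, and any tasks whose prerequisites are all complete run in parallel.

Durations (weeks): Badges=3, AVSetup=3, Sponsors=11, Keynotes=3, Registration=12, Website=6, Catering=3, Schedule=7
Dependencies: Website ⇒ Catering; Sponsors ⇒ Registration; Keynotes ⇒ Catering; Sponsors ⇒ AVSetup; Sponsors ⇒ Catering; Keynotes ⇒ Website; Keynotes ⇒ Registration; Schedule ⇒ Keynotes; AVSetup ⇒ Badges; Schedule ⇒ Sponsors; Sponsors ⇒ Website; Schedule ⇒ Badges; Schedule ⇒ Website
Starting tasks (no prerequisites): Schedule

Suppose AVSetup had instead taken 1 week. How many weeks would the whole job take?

Critical path before the change: Schedule→Sponsors→Registration = 7+11+12 = 30 giving 30 weeks.
The longest path through AVSetup is only 24 weeks, so AVSetup has float 6.
That remains the longest chain; total 30 weeks.

30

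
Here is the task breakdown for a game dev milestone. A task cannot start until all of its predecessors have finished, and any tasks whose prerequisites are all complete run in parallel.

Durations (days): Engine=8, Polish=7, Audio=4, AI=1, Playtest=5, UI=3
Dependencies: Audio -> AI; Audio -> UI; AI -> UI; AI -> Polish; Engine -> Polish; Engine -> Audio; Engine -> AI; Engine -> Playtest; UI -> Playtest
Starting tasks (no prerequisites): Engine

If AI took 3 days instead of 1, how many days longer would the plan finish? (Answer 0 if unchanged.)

2

Baseline: Engine→Audio→AI→UI→Playtest = 8+4+1+3+5 = 21 → 21 days.
Since AI is critical, the +2 change carries straight to that chain (now 23 days).
No other chain overtakes it, so the finish is 23 days.
Change in finish: 23 − 21 = +2 days.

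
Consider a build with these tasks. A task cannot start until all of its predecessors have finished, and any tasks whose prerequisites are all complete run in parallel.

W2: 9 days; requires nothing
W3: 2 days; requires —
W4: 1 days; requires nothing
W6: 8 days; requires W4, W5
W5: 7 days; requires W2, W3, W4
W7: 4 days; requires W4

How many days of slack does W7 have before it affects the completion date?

19

W2→W5→W6 = 9+7+8 = 24 sets the makespan at 24 days.
W7 finishes as early as 5 and must finish by 24.
So W7 can slip 24 − 5 = 19 days.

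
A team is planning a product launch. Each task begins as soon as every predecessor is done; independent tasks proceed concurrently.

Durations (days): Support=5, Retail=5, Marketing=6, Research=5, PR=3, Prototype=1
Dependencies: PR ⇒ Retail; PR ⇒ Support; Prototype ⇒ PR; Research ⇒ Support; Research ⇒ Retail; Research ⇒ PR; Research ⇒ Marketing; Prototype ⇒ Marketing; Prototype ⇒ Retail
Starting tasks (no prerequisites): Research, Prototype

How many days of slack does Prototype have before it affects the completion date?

4

Research→PR→Retail = 5+3+5 = 13 sets the makespan at 13 days.
The longest chain containing Prototype totals 9 days.
Slack of Prototype = 4 − 0 = 4 days.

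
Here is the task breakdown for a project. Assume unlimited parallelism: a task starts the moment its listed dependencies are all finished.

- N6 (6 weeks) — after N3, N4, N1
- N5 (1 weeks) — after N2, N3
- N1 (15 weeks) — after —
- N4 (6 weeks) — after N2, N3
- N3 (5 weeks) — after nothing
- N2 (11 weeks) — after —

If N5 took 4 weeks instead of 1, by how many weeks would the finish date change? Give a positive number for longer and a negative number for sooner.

Actual critical path: N2→N4→N6 = 11+6+6 = 23 ⇒ 23 weeks.
N5 is off the critical path — its longest chain is 12 weeks, giving 11 of slack.
The critical path is still N2→N4→N6; finish is now 23 weeks.
Change in finish: 23 − 23 = +0 weeks.

0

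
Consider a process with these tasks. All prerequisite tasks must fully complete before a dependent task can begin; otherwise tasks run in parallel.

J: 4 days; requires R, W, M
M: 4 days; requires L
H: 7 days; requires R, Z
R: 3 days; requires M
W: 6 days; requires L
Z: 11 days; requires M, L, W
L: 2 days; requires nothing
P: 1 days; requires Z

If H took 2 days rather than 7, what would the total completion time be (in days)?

As given, the longest chain is L→W→Z→H = 2+6+11+7 = 26, so the finish is 26 days.
Since H is critical, the -5 change carries straight to that chain (now 21 days).
That remains the longest chain; total 21 days.

21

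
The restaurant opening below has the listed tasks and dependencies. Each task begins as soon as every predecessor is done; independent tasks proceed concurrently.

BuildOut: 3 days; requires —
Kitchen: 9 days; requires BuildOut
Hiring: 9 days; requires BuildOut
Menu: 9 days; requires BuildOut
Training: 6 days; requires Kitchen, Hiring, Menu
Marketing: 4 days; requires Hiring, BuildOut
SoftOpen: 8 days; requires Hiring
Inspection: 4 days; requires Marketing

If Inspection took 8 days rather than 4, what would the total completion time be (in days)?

As given, the longest chain is BuildOut→Hiring→Marketing→Inspection = 3+9+4+4 = 20, so the finish is 20 days.
Inspection lies on that path, so at 8 days the path becomes 24 days.
No other chain overtakes it, so the finish is 24 days.

24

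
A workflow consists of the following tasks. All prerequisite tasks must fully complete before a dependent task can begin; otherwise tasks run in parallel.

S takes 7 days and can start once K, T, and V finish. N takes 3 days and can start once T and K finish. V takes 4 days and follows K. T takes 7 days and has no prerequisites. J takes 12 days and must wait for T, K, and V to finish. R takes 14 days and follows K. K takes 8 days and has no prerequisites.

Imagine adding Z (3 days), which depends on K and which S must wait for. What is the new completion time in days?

24

Originally the schedule takes 24 days.
With Z inserted, S now waits for max(K, T, V, Z).
New critical path: K→V→J = 8+4+12 = 24 ⇒ 24 days.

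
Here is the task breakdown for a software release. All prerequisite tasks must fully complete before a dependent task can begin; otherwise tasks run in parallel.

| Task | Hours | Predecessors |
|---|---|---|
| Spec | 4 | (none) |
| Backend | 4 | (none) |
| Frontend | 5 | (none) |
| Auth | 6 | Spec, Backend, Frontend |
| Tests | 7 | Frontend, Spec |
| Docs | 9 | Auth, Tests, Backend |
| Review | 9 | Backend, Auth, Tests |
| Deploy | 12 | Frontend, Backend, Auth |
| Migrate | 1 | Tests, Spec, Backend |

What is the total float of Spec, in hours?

1

The longest chain is Frontend→Auth→Deploy = 5+6+12 = 23; overall finish 23 hours.
Longest path through Spec: 22 hours (earliest finish 4, latest finish 5).
Slack of Spec = 1 − 0 = 1 hour.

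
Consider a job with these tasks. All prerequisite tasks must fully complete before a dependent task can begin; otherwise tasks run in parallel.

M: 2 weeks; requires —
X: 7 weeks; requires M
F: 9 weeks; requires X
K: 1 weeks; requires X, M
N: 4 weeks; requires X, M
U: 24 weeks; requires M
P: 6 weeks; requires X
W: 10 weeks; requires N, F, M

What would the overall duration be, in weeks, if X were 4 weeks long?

Baseline: M→X→F→W = 2+7+9+10 = 28 → 28 weeks.
Since X is critical, the -3 change carries straight to that chain (now 25 weeks).
New critical path: M→U = 2+24 = 26 ⇒ 26 weeks.

26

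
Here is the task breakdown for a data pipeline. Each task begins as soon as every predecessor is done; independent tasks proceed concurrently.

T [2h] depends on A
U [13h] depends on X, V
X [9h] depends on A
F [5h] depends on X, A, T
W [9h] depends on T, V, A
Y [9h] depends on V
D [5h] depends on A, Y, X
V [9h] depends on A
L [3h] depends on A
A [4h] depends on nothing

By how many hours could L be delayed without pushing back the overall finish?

20

The longest chain is A→V→Y→D = 4+9+9+5 = 27; overall finish 27 hours.
L finishes as early as 7 and must finish by 27.
Float = 27 − 7 = 20.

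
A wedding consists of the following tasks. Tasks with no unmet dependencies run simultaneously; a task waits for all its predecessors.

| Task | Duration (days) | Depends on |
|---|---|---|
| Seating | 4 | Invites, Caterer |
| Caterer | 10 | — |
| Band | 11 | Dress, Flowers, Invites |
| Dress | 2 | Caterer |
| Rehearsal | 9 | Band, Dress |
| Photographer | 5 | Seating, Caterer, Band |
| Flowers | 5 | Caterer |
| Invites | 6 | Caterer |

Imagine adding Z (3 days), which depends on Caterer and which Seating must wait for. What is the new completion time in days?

36

Originally the job takes 36 days.
With Z inserted, Seating now waits for max(Invites, Caterer, Z).
New critical path: Caterer→Invites→Band→Rehearsal = 10+6+11+9 = 36 ⇒ 36 days.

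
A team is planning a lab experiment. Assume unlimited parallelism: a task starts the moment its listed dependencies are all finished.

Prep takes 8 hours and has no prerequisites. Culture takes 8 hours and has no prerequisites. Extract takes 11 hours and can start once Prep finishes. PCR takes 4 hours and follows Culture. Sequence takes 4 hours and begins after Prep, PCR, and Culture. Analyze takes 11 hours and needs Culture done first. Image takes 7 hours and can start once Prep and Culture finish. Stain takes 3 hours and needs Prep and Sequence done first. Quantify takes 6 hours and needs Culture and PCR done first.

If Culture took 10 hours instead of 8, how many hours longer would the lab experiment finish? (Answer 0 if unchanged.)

2

Critical path before the change: Culture→PCR→Sequence→Stain = 8+4+4+3 = 19 giving 19 hours.
Since Culture is critical, the +2 change carries straight to that chain (now 21 hours).
No other chain overtakes it, so the finish is 21 hours.
Change in finish: 21 − 19 = +2 hours.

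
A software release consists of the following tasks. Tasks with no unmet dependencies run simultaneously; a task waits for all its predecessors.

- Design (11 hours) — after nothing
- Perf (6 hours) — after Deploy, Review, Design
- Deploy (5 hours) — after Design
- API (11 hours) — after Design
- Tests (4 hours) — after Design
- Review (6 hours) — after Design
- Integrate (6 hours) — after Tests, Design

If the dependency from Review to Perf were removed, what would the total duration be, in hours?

22

Original critical path: Design→Review→Perf = 11+6+6 = 23 ⇒ 23 hours.
Without Review→Perf, Perf's earliest start moves from 17 to 16.
The longest chain is now Design→API = 11+11 = 22, so the schedule takes 22 hours.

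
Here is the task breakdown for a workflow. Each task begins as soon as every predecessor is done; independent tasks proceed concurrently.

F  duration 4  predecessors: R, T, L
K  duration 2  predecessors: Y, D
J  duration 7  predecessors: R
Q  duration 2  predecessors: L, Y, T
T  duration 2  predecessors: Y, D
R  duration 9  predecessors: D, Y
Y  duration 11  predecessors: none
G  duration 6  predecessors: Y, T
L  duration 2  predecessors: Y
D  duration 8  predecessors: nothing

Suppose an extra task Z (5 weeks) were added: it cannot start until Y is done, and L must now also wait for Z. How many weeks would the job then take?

27

Originally the job takes 27 weeks.
With Z inserted, L now waits for max(Y, Z).
New critical path: Y→R→J = 11+9+7 = 27 ⇒ 27 weeks.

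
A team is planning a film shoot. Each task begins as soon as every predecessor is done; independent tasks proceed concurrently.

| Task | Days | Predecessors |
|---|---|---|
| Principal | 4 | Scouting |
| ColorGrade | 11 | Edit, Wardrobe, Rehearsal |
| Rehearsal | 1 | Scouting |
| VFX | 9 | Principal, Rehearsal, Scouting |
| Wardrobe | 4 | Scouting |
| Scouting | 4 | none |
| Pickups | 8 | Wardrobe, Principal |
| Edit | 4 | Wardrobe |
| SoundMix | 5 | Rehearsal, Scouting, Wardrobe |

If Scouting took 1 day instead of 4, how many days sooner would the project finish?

3

Baseline: Scouting→Wardrobe→Edit→ColorGrade = 4+4+4+11 = 23 → 23 days.
Scouting lies on that path, so at 1 day the path becomes 20 days.
That remains the longest chain; total 20 days.
Change in finish: 20 − 23 = -3 days.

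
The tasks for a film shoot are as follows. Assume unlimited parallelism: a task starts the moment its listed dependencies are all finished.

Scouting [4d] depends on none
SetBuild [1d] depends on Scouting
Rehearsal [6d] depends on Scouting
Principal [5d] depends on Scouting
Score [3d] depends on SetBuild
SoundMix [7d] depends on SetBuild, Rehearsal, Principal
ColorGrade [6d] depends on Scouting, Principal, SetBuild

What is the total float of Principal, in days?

1

Scouting→Rehearsal→SoundMix = 4+6+7 = 17 sets the makespan at 17 days.
The longest chain containing Principal totals 16 days.
Float = 17 − 16 = 1.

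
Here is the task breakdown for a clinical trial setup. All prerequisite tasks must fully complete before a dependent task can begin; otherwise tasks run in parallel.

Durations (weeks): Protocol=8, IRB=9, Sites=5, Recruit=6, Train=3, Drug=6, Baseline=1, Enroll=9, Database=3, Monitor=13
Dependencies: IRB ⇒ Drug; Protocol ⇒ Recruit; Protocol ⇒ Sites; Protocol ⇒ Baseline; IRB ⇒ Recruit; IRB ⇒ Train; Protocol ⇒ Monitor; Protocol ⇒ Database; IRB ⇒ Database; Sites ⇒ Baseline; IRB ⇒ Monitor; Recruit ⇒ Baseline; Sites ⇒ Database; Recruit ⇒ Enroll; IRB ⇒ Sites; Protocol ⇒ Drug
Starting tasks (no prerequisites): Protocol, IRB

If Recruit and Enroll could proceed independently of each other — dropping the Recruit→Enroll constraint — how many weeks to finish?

Before: longest chain IRB→Recruit→Enroll = 9+6+9 = 24, finish 24.
Without Recruit→Enroll, Enroll's earliest start moves from 15 to 0.
The longest chain is now IRB→Monitor = 9+13 = 22, so the job takes 22 weeks.

22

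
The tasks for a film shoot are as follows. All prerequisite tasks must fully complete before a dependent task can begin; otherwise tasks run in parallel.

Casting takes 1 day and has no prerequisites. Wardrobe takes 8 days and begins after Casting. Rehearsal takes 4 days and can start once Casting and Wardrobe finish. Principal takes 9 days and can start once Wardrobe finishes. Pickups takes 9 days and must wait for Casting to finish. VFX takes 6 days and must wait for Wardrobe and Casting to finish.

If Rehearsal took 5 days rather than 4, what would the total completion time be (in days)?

18

Baseline: Casting→Wardrobe→Principal = 1+8+9 = 18 → 18 days.
Rehearsal has 5 days of float (longest path through it is 13).
That remains the longest chain; total 18 days.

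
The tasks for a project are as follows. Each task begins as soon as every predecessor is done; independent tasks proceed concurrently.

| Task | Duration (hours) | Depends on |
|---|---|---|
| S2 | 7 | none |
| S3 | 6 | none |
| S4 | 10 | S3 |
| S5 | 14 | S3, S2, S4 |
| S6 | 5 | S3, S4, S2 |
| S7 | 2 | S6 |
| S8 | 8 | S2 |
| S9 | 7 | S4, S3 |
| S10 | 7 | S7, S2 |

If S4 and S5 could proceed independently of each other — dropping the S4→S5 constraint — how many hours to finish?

With the dependency in place, S3→S4→S5 = 6+10+14 = 30 sets the finish at 30 hours.
Without S4→S5, S5's earliest start moves from 16 to 7.
The longest chain is now S3→S4→S6→S7→S10 = 6+10+5+2+7 = 30, so the project takes 30 hours.

30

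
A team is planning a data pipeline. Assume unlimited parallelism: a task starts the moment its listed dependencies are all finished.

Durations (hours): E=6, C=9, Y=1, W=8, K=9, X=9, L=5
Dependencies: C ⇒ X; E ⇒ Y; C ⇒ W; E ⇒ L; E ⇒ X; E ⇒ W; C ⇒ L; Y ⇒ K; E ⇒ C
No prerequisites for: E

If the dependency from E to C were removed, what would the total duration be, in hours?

18

Original critical path: E→C→X = 6+9+9 = 24 ⇒ 24 hours.
Without E→C, C's earliest start moves from 6 to 0.
After: C→X = 9+9 = 18 → 18 hours.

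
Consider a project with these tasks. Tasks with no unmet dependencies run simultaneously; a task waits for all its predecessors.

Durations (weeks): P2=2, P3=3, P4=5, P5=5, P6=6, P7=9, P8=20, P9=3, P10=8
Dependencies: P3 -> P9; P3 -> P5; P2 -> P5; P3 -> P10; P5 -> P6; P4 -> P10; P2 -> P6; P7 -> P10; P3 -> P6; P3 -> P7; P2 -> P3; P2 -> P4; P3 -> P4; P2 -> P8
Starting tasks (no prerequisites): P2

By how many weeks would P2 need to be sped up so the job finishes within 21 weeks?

1

Current finish: 22 weeks; target: 21.
P2 is on every critical path, so each week cut from P2 cuts the finish by one (this holds down to a finish of 21).
Need 22 − 21 = 1 week off P2 → P2 becomes 1 week, finish becomes 21.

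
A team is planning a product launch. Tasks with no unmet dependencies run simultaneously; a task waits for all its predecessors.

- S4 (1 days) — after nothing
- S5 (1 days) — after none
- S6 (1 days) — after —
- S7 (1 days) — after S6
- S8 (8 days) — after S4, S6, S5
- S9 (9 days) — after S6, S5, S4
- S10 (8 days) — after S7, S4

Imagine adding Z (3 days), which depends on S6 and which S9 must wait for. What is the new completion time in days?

Originally the plan takes 10 days.
With Z inserted, S9 now waits for max(S6, S5, S4, Z).
New critical path: S6→Z→S9 = 1+3+9 = 13 ⇒ 13 days.

13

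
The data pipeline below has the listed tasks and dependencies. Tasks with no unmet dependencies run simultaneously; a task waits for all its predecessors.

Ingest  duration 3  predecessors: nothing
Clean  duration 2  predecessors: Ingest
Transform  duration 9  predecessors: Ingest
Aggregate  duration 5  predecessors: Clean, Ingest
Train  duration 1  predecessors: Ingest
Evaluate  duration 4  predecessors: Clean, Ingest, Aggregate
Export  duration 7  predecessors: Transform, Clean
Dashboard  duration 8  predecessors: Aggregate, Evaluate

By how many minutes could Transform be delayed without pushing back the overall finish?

3

Critical path: Ingest→Clean→Aggregate→Evaluate→Dashboard = 3+2+5+4+8 = 22, so the finish is 22 minutes.
Transform finishes as early as 12 and must finish by 15.
Float = 22 − 19 = 3.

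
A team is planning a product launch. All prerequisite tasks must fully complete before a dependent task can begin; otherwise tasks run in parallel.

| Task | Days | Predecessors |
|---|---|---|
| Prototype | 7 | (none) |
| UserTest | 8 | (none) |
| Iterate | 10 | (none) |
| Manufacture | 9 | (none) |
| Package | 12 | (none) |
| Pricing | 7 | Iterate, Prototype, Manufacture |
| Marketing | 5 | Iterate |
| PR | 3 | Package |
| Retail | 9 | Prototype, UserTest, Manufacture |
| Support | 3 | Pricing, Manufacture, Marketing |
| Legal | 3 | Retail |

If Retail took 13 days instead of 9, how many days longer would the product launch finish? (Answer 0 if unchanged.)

4

The binding path is Manufacture→Retail→Legal = 9+9+3 = 21; finish at 21 days.
Retail is on the critical path; changing it to 13 makes that path 25 days.
No other chain overtakes it, so the finish is 25 days.
Change in finish: 25 − 21 = +4 days.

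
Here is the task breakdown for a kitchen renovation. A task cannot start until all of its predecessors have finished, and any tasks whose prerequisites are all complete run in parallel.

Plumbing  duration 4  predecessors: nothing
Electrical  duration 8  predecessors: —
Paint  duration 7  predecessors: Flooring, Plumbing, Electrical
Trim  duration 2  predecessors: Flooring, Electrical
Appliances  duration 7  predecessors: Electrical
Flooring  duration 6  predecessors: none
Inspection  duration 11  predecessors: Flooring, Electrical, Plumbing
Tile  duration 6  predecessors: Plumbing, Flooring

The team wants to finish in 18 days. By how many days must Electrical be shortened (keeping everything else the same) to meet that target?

Current finish: 19 days; target: 18.
Electrical is on every critical path, so each day cut from Electrical cuts the finish by one (this holds down to a finish of 17).
Need 19 − 18 = 1 day off Electrical → Electrical becomes 7 days, finish becomes 18.

1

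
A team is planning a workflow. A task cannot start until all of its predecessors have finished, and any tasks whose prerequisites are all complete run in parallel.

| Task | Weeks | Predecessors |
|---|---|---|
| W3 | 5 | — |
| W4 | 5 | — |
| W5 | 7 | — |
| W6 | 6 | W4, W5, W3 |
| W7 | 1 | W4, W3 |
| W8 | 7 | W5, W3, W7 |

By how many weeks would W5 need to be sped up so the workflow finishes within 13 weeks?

Current finish: 14 weeks; target: 13.
W5 is on every critical path, so each week cut from W5 cuts the finish by one (this holds down to a finish of 13).
Need 14 − 13 = 1 week off W5 → W5 becomes 6 weeks, finish becomes 13.

1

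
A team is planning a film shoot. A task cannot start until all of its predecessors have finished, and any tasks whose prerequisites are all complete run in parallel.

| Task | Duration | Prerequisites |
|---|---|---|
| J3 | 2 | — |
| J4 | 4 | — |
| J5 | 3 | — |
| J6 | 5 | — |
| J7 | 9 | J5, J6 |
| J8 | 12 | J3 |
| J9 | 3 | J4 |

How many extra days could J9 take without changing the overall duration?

J3→J8 = 2+12 = 14 sets the makespan at 14 days.
The longest chain containing J9 totals 7 days.
Float = 14 − 7 = 7.

7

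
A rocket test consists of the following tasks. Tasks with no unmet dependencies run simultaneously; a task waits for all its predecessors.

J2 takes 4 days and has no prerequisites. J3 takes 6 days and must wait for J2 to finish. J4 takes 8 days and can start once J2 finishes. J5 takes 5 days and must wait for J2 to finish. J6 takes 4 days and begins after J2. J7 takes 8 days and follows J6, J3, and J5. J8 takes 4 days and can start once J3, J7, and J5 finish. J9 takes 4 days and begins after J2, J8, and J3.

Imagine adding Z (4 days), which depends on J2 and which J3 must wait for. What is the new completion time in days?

30

Originally the project takes 26 days.
With Z inserted, J3 now waits for max(J2, Z).
New critical path: J2→Z→J3→J7→J8→J9 = 4+4+6+8+4+4 = 30 ⇒ 30 days.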